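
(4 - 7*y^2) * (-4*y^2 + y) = 28*y^4 - 7*y^3 - 16*y^2 + 4*y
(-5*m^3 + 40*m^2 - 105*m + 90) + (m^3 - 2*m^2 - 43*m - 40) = -4*m^3 + 38*m^2 - 148*m + 50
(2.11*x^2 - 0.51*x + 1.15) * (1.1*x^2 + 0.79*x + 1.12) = 2.321*x^4 + 1.1059*x^3 + 3.2253*x^2 + 0.3373*x + 1.288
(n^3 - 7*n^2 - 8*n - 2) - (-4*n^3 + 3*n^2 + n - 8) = 5*n^3 - 10*n^2 - 9*n + 6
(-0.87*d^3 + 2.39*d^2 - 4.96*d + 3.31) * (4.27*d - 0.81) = -3.7149*d^4 + 10.91*d^3 - 23.1151*d^2 + 18.1513*d - 2.6811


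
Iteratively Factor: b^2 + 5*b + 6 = (b + 2)*(b + 3)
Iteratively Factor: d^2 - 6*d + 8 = (d - 2)*(d - 4)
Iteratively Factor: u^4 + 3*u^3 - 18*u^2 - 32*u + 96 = (u - 2)*(u^3 + 5*u^2 - 8*u - 48) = (u - 2)*(u + 4)*(u^2 + u - 12) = (u - 3)*(u - 2)*(u + 4)*(u + 4)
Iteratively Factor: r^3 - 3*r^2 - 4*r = (r + 1)*(r^2 - 4*r) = r*(r + 1)*(r - 4)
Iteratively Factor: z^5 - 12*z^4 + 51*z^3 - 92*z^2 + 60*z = (z - 3)*(z^4 - 9*z^3 + 24*z^2 - 20*z) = (z - 3)*(z - 2)*(z^3 - 7*z^2 + 10*z) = (z - 3)*(z - 2)^2*(z^2 - 5*z) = z*(z - 3)*(z - 2)^2*(z - 5)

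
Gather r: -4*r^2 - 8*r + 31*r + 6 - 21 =-4*r^2 + 23*r - 15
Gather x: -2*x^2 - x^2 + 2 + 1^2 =3 - 3*x^2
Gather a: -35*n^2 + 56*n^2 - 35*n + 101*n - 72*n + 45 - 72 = 21*n^2 - 6*n - 27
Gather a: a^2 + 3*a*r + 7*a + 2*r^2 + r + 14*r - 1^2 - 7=a^2 + a*(3*r + 7) + 2*r^2 + 15*r - 8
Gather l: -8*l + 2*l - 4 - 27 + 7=-6*l - 24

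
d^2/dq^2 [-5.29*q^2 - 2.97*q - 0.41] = -10.5800000000000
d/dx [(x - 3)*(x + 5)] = 2*x + 2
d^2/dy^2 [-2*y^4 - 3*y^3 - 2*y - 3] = 6*y*(-4*y - 3)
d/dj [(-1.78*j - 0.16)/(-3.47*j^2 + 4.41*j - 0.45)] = (-6.1766*j^2 - 1.1104*j + 1.5066)/(12.0409*j^4 - 30.6054*j^3 + 22.5711*j^2 - 3.969*j + 0.2025)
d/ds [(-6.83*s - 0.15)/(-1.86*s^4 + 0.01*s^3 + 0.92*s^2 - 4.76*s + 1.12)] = (-38.1114*s^4 - 0.9794*s^3 + 6.2881*s^2 + 0.276000000000003*s - 8.3636)/(3.4596*s^8 - 0.0372*s^7 - 3.4223*s^6 + 17.7256*s^5 - 3.4152*s^4 - 8.736*s^3 + 24.7184*s^2 - 10.6624*s + 1.2544)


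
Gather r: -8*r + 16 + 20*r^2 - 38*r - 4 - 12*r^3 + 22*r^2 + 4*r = -12*r^3 + 42*r^2 - 42*r + 12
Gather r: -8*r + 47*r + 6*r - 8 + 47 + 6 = 45*r + 45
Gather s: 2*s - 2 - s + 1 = s - 1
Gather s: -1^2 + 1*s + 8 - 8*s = 7 - 7*s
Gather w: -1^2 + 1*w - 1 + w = 2*w - 2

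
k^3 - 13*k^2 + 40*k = k*(k - 8)*(k - 5)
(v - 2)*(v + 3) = v^2 + v - 6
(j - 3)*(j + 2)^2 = j^3 + j^2 - 8*j - 12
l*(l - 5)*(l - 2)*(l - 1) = l^4 - 8*l^3 + 17*l^2 - 10*l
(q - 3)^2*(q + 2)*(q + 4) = q^4 - 19*q^2 + 6*q + 72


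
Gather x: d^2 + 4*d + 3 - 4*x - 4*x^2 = d^2 + 4*d - 4*x^2 - 4*x + 3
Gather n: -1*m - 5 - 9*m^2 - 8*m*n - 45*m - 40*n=-9*m^2 - 46*m + n*(-8*m - 40) - 5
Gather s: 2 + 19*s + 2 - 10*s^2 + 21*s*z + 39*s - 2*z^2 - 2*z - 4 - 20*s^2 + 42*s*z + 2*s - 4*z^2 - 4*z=-30*s^2 + s*(63*z + 60) - 6*z^2 - 6*z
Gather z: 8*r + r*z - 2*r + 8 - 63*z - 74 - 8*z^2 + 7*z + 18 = 6*r - 8*z^2 + z*(r - 56) - 48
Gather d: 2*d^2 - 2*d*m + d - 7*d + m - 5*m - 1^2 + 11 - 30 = 2*d^2 + d*(-2*m - 6) - 4*m - 20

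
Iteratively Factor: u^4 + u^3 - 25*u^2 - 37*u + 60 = (u - 5)*(u^3 + 6*u^2 + 5*u - 12) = (u - 5)*(u - 1)*(u^2 + 7*u + 12) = (u - 5)*(u - 1)*(u + 3)*(u + 4)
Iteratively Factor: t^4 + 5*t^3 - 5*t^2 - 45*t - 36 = (t + 4)*(t^3 + t^2 - 9*t - 9) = (t + 1)*(t + 4)*(t^2 - 9) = (t + 1)*(t + 3)*(t + 4)*(t - 3)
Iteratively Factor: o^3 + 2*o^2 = (o + 2)*(o^2) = o*(o + 2)*(o)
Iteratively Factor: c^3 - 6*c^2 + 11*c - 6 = (c - 2)*(c^2 - 4*c + 3) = (c - 3)*(c - 2)*(c - 1)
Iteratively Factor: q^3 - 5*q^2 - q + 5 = (q - 1)*(q^2 - 4*q - 5) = (q - 1)*(q + 1)*(q - 5)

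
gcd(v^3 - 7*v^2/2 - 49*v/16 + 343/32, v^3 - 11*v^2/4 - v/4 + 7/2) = v - 7/4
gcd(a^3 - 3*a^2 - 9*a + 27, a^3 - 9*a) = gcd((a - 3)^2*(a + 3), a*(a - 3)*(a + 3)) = a^2 - 9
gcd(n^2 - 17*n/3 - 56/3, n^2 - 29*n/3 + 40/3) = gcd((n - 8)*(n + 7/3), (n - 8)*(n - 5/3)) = n - 8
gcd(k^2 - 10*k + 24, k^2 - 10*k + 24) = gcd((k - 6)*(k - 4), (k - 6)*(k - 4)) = k^2 - 10*k + 24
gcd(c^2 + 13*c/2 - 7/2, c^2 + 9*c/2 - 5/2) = c - 1/2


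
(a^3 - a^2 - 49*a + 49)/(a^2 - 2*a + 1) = (a^2 - 49)/(a - 1)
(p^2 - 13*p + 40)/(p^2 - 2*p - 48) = (p - 5)/(p + 6)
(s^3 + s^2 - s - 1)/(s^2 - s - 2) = (s^2 - 1)/(s - 2)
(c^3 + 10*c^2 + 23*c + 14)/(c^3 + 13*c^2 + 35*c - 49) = (c^2 + 3*c + 2)/(c^2 + 6*c - 7)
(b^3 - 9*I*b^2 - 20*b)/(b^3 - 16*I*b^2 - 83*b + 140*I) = b/(b - 7*I)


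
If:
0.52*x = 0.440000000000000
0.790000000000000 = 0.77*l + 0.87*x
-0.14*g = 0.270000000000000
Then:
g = -1.93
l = 0.07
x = 0.85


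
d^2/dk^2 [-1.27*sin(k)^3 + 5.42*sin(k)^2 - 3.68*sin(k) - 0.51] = 4.6325*sin(k) - 2.8575*sin(3*k) + 10.84*cos(2*k)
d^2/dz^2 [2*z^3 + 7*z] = 12*z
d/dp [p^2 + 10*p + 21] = 2*p + 10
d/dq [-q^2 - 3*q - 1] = -2*q - 3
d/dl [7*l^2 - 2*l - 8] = 14*l - 2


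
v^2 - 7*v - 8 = (v - 8)*(v + 1)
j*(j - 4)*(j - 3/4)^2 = j^4 - 11*j^3/2 + 105*j^2/16 - 9*j/4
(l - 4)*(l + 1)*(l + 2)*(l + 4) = l^4 + 3*l^3 - 14*l^2 - 48*l - 32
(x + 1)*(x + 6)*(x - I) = x^3 + 7*x^2 - I*x^2 + 6*x - 7*I*x - 6*I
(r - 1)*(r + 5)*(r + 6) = r^3 + 10*r^2 + 19*r - 30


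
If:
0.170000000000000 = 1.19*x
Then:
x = 0.14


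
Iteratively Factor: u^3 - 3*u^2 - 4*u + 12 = (u - 2)*(u^2 - u - 6) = (u - 3)*(u - 2)*(u + 2)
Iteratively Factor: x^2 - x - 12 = (x - 4)*(x + 3)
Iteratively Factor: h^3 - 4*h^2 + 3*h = (h)*(h^2 - 4*h + 3) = h*(h - 1)*(h - 3)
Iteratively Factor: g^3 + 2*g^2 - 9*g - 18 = (g + 2)*(g^2 - 9) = (g + 2)*(g + 3)*(g - 3)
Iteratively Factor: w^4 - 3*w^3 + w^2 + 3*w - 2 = (w + 1)*(w^3 - 4*w^2 + 5*w - 2) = (w - 1)*(w + 1)*(w^2 - 3*w + 2) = (w - 1)^2*(w + 1)*(w - 2)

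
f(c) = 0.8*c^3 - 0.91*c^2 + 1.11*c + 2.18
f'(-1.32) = 7.69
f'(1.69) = 4.89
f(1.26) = 3.73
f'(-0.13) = 1.39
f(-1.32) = -2.71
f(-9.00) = -664.72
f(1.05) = 3.27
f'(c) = 2.4*c^2 - 1.82*c + 1.11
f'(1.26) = 2.63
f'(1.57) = 4.17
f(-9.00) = -664.72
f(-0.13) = 2.02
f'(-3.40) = 35.04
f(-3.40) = -43.56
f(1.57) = 4.78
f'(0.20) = 0.84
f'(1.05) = 1.84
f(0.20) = 2.37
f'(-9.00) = 211.89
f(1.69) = 5.32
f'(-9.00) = 211.89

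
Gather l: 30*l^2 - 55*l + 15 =30*l^2 - 55*l + 15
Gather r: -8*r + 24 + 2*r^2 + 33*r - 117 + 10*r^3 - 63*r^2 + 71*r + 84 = 10*r^3 - 61*r^2 + 96*r - 9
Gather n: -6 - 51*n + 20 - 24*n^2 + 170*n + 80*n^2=56*n^2 + 119*n + 14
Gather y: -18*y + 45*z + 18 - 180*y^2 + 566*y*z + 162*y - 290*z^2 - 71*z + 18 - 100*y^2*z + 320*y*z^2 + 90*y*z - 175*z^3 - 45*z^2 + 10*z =y^2*(-100*z - 180) + y*(320*z^2 + 656*z + 144) - 175*z^3 - 335*z^2 - 16*z + 36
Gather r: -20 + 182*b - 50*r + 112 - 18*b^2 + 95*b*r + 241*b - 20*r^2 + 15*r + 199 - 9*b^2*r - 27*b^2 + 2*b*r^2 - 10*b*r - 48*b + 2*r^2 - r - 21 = -45*b^2 + 375*b + r^2*(2*b - 18) + r*(-9*b^2 + 85*b - 36) + 270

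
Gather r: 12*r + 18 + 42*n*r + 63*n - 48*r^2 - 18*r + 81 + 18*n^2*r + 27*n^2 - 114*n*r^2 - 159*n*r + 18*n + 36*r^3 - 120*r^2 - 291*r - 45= 27*n^2 + 81*n + 36*r^3 + r^2*(-114*n - 168) + r*(18*n^2 - 117*n - 297) + 54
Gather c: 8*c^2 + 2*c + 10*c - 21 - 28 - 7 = 8*c^2 + 12*c - 56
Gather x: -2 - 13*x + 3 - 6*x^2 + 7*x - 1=-6*x^2 - 6*x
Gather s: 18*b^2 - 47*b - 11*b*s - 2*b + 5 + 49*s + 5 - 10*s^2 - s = 18*b^2 - 49*b - 10*s^2 + s*(48 - 11*b) + 10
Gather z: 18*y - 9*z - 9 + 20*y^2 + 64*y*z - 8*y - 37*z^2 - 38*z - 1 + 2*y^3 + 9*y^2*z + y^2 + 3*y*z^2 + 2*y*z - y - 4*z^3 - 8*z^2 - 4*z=2*y^3 + 21*y^2 + 9*y - 4*z^3 + z^2*(3*y - 45) + z*(9*y^2 + 66*y - 51) - 10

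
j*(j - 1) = j^2 - j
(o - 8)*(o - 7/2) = o^2 - 23*o/2 + 28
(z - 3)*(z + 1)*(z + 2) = z^3 - 7*z - 6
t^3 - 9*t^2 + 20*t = t*(t - 5)*(t - 4)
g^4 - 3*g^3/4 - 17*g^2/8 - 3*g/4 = g*(g - 2)*(g + 1/2)*(g + 3/4)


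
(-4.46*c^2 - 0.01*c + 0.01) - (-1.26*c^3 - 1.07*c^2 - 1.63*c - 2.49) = 1.26*c^3 - 3.39*c^2 + 1.62*c + 2.5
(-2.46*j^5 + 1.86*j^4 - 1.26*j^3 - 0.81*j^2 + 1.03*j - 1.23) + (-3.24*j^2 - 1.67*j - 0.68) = -2.46*j^5 + 1.86*j^4 - 1.26*j^3 - 4.05*j^2 - 0.64*j - 1.91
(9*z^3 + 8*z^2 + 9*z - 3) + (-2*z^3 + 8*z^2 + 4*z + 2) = 7*z^3 + 16*z^2 + 13*z - 1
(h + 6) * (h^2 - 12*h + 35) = h^3 - 6*h^2 - 37*h + 210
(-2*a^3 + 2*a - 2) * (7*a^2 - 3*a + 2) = -14*a^5 + 6*a^4 + 10*a^3 - 20*a^2 + 10*a - 4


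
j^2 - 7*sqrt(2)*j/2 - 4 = (j - 4*sqrt(2))*(j + sqrt(2)/2)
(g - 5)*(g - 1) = g^2 - 6*g + 5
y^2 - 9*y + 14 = (y - 7)*(y - 2)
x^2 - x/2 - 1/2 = (x - 1)*(x + 1/2)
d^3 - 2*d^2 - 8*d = d*(d - 4)*(d + 2)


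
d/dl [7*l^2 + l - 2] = 14*l + 1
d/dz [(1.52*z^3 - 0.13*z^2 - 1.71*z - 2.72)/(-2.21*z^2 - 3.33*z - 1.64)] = (-3.3592*z^4 - 10.1232*z^3 - 10.8246*z^2 - 11.596*z - 6.2532)/(4.8841*z^4 + 14.7186*z^3 + 18.3377*z^2 + 10.9224*z + 2.6896)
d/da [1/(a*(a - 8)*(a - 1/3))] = 3*(-9*a^2 + 50*a - 8)/(a^2*(9*a^4 - 150*a^3 + 673*a^2 - 400*a + 64))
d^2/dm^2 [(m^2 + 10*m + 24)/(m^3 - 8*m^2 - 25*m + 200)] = 2*(m^6 + 30*m^5 - 21*m^4 - 2246*m^3 - 4392*m^2 + 48000*m + 143400)/(m^9 - 24*m^8 + 117*m^7 + 1288*m^6 - 12525*m^5 - 6600*m^4 + 344375*m^3 - 585000*m^2 - 3000000*m + 8000000)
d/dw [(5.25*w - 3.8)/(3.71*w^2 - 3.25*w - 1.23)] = (-19.4775*w^2 + 28.196*w - 18.8075)/(13.7641*w^4 - 24.115*w^3 + 1.4359*w^2 + 7.995*w + 1.5129)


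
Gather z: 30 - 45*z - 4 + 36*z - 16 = 10 - 9*z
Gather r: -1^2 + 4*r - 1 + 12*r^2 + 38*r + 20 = 12*r^2 + 42*r + 18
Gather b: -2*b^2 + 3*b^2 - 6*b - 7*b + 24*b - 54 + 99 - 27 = b^2 + 11*b + 18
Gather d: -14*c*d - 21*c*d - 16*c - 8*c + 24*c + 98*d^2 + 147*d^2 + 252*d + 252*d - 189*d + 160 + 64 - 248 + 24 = 245*d^2 + d*(315 - 35*c)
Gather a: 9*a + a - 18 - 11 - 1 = 10*a - 30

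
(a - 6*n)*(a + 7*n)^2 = a^3 + 8*a^2*n - 35*a*n^2 - 294*n^3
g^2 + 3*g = g*(g + 3)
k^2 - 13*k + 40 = (k - 8)*(k - 5)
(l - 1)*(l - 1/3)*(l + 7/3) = l^3 + l^2 - 25*l/9 + 7/9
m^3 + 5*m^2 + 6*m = m*(m + 2)*(m + 3)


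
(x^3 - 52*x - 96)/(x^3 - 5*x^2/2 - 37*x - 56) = 2*(x + 6)/(2*x + 7)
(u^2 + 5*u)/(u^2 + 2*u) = (u + 5)/(u + 2)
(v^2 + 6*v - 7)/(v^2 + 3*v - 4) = (v + 7)/(v + 4)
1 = 1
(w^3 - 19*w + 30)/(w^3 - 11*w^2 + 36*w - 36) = (w + 5)/(w - 6)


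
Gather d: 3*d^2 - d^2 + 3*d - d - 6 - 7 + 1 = 2*d^2 + 2*d - 12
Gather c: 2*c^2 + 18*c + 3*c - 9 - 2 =2*c^2 + 21*c - 11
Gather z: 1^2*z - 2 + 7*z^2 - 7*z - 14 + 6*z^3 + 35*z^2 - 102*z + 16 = 6*z^3 + 42*z^2 - 108*z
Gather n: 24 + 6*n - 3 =6*n + 21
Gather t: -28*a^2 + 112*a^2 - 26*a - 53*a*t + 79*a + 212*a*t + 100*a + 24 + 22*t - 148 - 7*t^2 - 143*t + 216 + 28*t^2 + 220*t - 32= 84*a^2 + 153*a + 21*t^2 + t*(159*a + 99) + 60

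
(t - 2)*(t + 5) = t^2 + 3*t - 10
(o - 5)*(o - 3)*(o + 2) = o^3 - 6*o^2 - o + 30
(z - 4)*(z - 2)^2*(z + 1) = z^4 - 7*z^3 + 12*z^2 + 4*z - 16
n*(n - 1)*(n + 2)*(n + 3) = n^4 + 4*n^3 + n^2 - 6*n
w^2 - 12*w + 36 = (w - 6)^2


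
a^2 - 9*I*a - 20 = (a - 5*I)*(a - 4*I)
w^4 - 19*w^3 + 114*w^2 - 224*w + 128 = (w - 8)^2*(w - 2)*(w - 1)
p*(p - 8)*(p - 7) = p^3 - 15*p^2 + 56*p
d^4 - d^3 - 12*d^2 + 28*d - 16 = (d - 2)^2*(d - 1)*(d + 4)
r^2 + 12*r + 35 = (r + 5)*(r + 7)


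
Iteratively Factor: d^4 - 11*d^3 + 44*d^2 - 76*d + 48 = (d - 3)*(d^3 - 8*d^2 + 20*d - 16) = (d - 3)*(d - 2)*(d^2 - 6*d + 8) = (d - 3)*(d - 2)^2*(d - 4)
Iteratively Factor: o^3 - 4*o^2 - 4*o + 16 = (o - 2)*(o^2 - 2*o - 8) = (o - 4)*(o - 2)*(o + 2)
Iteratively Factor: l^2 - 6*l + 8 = (l - 2)*(l - 4)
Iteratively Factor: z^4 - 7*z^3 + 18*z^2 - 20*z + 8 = (z - 2)*(z^3 - 5*z^2 + 8*z - 4) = (z - 2)^2*(z^2 - 3*z + 2) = (z - 2)^2*(z - 1)*(z - 2)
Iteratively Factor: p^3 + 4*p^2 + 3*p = (p + 3)*(p^2 + p) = (p + 1)*(p + 3)*(p)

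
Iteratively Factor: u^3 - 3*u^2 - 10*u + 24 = (u - 4)*(u^2 + u - 6) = (u - 4)*(u - 2)*(u + 3)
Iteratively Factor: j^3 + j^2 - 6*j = (j)*(j^2 + j - 6) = j*(j + 3)*(j - 2)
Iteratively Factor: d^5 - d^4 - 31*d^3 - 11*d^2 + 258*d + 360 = (d - 5)*(d^4 + 4*d^3 - 11*d^2 - 66*d - 72) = (d - 5)*(d + 2)*(d^3 + 2*d^2 - 15*d - 36) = (d - 5)*(d + 2)*(d + 3)*(d^2 - d - 12) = (d - 5)*(d - 4)*(d + 2)*(d + 3)*(d + 3)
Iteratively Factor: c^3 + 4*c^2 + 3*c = (c + 1)*(c^2 + 3*c) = (c + 1)*(c + 3)*(c)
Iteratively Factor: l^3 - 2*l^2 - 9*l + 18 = (l + 3)*(l^2 - 5*l + 6) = (l - 2)*(l + 3)*(l - 3)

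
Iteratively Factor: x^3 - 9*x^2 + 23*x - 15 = (x - 5)*(x^2 - 4*x + 3) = (x - 5)*(x - 3)*(x - 1)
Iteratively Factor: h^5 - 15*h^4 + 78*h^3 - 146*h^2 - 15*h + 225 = (h - 5)*(h^4 - 10*h^3 + 28*h^2 - 6*h - 45) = (h - 5)^2*(h^3 - 5*h^2 + 3*h + 9) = (h - 5)^2*(h - 3)*(h^2 - 2*h - 3) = (h - 5)^2*(h - 3)*(h + 1)*(h - 3)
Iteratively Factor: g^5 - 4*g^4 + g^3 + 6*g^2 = (g)*(g^4 - 4*g^3 + g^2 + 6*g) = g*(g + 1)*(g^3 - 5*g^2 + 6*g) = g*(g - 3)*(g + 1)*(g^2 - 2*g) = g^2*(g - 3)*(g + 1)*(g - 2)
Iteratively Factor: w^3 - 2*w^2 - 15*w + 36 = (w + 4)*(w^2 - 6*w + 9) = (w - 3)*(w + 4)*(w - 3)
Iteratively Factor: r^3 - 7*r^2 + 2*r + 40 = (r - 5)*(r^2 - 2*r - 8) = (r - 5)*(r + 2)*(r - 4)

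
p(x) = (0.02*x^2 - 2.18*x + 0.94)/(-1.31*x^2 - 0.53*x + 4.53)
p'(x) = (0.04*x - 2.18)/(-1.31*x^2 - 0.53*x + 4.53) + (2.62*x + 0.53)*(0.02*x^2 - 2.18*x + 0.94)/(-1.31*x^2 - 0.53*x + 4.53)^2 = (-2.8664*x^2 + 2.644*x - 9.3772)/(1.7161*x^4 + 1.3886*x^3 - 11.5877*x^2 - 4.8018*x + 20.5209)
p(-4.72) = -0.53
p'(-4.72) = -0.17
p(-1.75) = 3.33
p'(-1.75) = -10.90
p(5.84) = 0.26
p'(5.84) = -0.05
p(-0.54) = 0.48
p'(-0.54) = -0.59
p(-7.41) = -0.29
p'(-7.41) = -0.05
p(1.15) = -0.70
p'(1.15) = -2.12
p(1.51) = -3.10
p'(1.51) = -21.61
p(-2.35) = -4.23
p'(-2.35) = -14.76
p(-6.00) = -0.37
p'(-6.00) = -0.08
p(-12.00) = -0.17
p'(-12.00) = -0.01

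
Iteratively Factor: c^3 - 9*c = (c + 3)*(c^2 - 3*c) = (c - 3)*(c + 3)*(c)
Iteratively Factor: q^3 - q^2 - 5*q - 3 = (q + 1)*(q^2 - 2*q - 3) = (q + 1)^2*(q - 3)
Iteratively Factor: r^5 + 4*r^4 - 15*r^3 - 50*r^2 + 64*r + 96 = (r + 1)*(r^4 + 3*r^3 - 18*r^2 - 32*r + 96) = (r + 1)*(r + 4)*(r^3 - r^2 - 14*r + 24) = (r + 1)*(r + 4)^2*(r^2 - 5*r + 6) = (r - 2)*(r + 1)*(r + 4)^2*(r - 3)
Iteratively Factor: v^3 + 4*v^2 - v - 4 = (v - 1)*(v^2 + 5*v + 4) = (v - 1)*(v + 1)*(v + 4)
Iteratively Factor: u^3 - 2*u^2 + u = (u - 1)*(u^2 - u) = (u - 1)^2*(u)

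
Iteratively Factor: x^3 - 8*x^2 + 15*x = (x - 5)*(x^2 - 3*x) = (x - 5)*(x - 3)*(x)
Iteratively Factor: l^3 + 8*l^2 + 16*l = (l + 4)*(l^2 + 4*l) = (l + 4)^2*(l)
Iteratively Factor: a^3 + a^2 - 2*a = (a)*(a^2 + a - 2) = a*(a + 2)*(a - 1)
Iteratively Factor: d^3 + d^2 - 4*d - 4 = (d + 1)*(d^2 - 4) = (d + 1)*(d + 2)*(d - 2)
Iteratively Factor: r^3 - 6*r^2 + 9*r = (r - 3)*(r^2 - 3*r) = r*(r - 3)*(r - 3)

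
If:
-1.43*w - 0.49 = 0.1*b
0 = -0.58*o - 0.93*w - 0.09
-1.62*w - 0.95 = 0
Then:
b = 3.49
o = 0.79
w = -0.59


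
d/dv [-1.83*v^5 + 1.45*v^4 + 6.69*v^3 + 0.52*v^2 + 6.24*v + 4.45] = -9.15*v^4 + 5.8*v^3 + 20.07*v^2 + 1.04*v + 6.24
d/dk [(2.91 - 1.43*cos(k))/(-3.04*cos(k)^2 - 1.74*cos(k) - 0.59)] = (4.3472*cos(k)^2 - 17.6928*cos(k) - 5.9071)*sin(k)/(9.2416*cos(k)^4 + 10.5792*cos(k)^3 + 6.6148*cos(k)^2 + 2.0532*cos(k) + 0.3481)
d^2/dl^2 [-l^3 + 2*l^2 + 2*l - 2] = 4 - 6*l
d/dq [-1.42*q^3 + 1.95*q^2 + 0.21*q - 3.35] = -4.26*q^2 + 3.9*q + 0.21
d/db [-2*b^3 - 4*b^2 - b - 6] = -6*b^2 - 8*b - 1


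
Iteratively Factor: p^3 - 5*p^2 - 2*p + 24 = (p + 2)*(p^2 - 7*p + 12) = (p - 4)*(p + 2)*(p - 3)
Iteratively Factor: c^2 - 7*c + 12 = (c - 3)*(c - 4)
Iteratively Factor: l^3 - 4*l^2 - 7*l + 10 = (l + 2)*(l^2 - 6*l + 5) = (l - 1)*(l + 2)*(l - 5)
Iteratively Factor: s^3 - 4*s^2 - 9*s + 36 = (s - 4)*(s^2 - 9) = (s - 4)*(s - 3)*(s + 3)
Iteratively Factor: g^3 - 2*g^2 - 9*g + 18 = (g - 3)*(g^2 + g - 6) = (g - 3)*(g - 2)*(g + 3)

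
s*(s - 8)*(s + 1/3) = s^3 - 23*s^2/3 - 8*s/3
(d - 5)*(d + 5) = d^2 - 25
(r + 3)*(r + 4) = r^2 + 7*r + 12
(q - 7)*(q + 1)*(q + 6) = q^3 - 43*q - 42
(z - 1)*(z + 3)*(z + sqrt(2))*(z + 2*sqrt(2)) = z^4 + 2*z^3 + 3*sqrt(2)*z^3 + z^2 + 6*sqrt(2)*z^2 - 9*sqrt(2)*z + 8*z - 12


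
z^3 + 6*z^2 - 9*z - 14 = (z - 2)*(z + 1)*(z + 7)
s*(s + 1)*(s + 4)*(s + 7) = s^4 + 12*s^3 + 39*s^2 + 28*s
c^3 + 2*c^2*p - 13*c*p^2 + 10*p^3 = (c - 2*p)*(c - p)*(c + 5*p)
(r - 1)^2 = r^2 - 2*r + 1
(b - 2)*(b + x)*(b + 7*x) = b^3 + 8*b^2*x - 2*b^2 + 7*b*x^2 - 16*b*x - 14*x^2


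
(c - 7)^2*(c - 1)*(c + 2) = c^4 - 13*c^3 + 33*c^2 + 77*c - 98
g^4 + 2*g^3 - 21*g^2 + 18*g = g*(g - 3)*(g - 1)*(g + 6)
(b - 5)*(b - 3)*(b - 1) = b^3 - 9*b^2 + 23*b - 15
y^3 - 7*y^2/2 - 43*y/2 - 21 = (y - 7)*(y + 3/2)*(y + 2)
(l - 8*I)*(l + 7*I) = l^2 - I*l + 56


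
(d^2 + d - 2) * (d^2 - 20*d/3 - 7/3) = d^4 - 17*d^3/3 - 11*d^2 + 11*d + 14/3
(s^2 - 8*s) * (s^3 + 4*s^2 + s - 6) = s^5 - 4*s^4 - 31*s^3 - 14*s^2 + 48*s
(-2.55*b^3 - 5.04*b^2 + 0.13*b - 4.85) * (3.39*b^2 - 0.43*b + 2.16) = -8.6445*b^5 - 15.9891*b^4 - 2.9001*b^3 - 27.3838*b^2 + 2.3663*b - 10.476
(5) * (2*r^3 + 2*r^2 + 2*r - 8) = 10*r^3 + 10*r^2 + 10*r - 40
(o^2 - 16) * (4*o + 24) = 4*o^3 + 24*o^2 - 64*o - 384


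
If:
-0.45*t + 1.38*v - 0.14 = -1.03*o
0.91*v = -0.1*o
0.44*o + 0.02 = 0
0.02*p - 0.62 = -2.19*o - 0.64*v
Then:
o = -0.05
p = 35.82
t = -0.40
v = 0.00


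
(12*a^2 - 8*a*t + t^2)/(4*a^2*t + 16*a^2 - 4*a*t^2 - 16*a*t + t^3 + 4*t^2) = (-6*a + t)/(-2*a*t - 8*a + t^2 + 4*t)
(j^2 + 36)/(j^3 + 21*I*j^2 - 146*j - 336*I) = (j - 6*I)/(j^2 + 15*I*j - 56)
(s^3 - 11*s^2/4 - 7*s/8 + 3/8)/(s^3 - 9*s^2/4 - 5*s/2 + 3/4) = (s + 1/2)/(s + 1)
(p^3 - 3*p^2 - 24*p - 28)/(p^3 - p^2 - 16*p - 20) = (p - 7)/(p - 5)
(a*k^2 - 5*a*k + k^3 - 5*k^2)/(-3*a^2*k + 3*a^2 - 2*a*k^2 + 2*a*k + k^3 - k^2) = k*(5 - k)/(3*a*k - 3*a - k^2 + k)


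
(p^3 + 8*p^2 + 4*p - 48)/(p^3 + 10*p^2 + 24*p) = (p - 2)/p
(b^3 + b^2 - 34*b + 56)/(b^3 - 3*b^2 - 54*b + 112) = (b - 4)/(b - 8)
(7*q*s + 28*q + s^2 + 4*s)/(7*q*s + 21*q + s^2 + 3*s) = (s + 4)/(s + 3)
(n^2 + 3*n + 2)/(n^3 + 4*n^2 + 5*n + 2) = 1/(n + 1)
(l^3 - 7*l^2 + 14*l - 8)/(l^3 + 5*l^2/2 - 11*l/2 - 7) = 2*(l^2 - 5*l + 4)/(2*l^2 + 9*l + 7)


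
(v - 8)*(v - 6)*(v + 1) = v^3 - 13*v^2 + 34*v + 48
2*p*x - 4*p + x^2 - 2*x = (2*p + x)*(x - 2)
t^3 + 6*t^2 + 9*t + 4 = (t + 1)^2*(t + 4)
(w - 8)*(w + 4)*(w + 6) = w^3 + 2*w^2 - 56*w - 192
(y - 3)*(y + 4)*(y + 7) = y^3 + 8*y^2 - 5*y - 84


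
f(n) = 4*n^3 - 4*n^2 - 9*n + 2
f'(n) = 12*n^2 - 8*n - 9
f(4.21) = 191.69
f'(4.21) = 170.01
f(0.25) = -0.44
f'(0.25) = -10.25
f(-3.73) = -227.66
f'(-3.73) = 187.79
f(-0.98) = 3.21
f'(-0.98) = 10.36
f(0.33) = -1.26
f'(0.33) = -10.33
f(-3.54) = -193.71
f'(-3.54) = 169.70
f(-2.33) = -49.34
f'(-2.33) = 74.79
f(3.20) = 63.31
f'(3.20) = 88.28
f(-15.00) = -14263.00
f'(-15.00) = 2811.00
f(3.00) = 47.00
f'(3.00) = 75.00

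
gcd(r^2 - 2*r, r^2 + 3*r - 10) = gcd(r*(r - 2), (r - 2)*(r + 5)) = r - 2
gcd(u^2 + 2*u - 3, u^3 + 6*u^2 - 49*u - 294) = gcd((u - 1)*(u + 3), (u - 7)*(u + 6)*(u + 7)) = 1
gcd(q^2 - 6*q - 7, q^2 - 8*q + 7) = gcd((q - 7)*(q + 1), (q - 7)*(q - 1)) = q - 7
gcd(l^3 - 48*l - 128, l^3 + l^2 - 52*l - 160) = l^2 - 4*l - 32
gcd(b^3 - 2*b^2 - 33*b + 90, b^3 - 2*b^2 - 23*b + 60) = b - 3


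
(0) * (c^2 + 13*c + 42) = 0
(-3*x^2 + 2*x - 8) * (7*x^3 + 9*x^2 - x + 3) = -21*x^5 - 13*x^4 - 35*x^3 - 83*x^2 + 14*x - 24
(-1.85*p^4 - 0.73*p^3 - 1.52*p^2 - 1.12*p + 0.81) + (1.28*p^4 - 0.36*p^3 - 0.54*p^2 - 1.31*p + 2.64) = -0.57*p^4 - 1.09*p^3 - 2.06*p^2 - 2.43*p + 3.45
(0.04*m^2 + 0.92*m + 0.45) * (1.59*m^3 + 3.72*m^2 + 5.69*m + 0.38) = 0.0636*m^5 + 1.6116*m^4 + 4.3655*m^3 + 6.924*m^2 + 2.9101*m + 0.171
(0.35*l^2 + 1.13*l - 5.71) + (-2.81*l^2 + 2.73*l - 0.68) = -2.46*l^2 + 3.86*l - 6.39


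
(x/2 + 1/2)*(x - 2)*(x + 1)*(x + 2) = x^4/2 + x^3 - 3*x^2/2 - 4*x - 2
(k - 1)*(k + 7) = k^2 + 6*k - 7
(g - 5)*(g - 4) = g^2 - 9*g + 20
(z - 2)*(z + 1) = z^2 - z - 2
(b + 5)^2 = b^2 + 10*b + 25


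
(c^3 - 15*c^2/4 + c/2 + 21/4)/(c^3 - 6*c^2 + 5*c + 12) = (c - 7/4)/(c - 4)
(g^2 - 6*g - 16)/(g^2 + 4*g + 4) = (g - 8)/(g + 2)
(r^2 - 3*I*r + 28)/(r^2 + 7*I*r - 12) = (r - 7*I)/(r + 3*I)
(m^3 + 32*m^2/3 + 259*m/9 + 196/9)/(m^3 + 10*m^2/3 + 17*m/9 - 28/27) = 3*(m + 7)/(3*m - 1)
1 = 1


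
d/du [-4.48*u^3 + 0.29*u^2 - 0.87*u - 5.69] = -13.44*u^2 + 0.58*u - 0.87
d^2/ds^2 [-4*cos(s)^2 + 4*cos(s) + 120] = -4*cos(s) + 8*cos(2*s)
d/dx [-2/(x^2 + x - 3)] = 2*(2*x + 1)/(x^2 + x - 3)^2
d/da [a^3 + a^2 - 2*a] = 3*a^2 + 2*a - 2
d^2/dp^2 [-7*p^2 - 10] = -14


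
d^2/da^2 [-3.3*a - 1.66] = 0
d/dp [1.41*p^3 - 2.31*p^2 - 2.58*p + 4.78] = 4.23*p^2 - 4.62*p - 2.58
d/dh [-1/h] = h^(-2)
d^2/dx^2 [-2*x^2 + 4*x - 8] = -4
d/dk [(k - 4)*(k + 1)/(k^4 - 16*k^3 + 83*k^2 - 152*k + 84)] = (-2*k^5 + 25*k^4 - 80*k^3 - 95*k^2 + 832*k - 860)/(k^8 - 32*k^7 + 422*k^6 - 2960*k^5 + 11921*k^4 - 27920*k^3 + 37048*k^2 - 25536*k + 7056)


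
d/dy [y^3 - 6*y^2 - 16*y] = 3*y^2 - 12*y - 16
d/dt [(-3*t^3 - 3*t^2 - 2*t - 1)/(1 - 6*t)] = (36*t^3 + 9*t^2 - 6*t - 8)/(36*t^2 - 12*t + 1)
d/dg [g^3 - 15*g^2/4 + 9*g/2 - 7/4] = 3*g^2 - 15*g/2 + 9/2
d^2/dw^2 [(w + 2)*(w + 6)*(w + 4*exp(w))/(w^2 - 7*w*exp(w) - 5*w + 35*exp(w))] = 11*(w^6*exp(w) + 7*w^5*exp(2*w) - 2*w^5*exp(w) - 42*w^4*exp(2*w) - 69*w^4*exp(w) - 49*w^3*exp(2*w) + 188*w^3*exp(w) + 14*w^3 + 980*w^2*exp(2*w) + 438*w^2*exp(w) - 2786*w*exp(2*w) - 960*w*exp(w) + 2744*exp(3*w) - 560*exp(2*w) + 600*exp(w))/(w^6 - 21*w^5*exp(w) - 15*w^5 + 147*w^4*exp(2*w) + 315*w^4*exp(w) + 75*w^4 - 343*w^3*exp(3*w) - 2205*w^3*exp(2*w) - 1575*w^3*exp(w) - 125*w^3 + 5145*w^2*exp(3*w) + 11025*w^2*exp(2*w) + 2625*w^2*exp(w) - 25725*w*exp(3*w) - 18375*w*exp(2*w) + 42875*exp(3*w))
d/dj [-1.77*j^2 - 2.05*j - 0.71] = -3.54*j - 2.05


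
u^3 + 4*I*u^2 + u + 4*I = (u - I)*(u + I)*(u + 4*I)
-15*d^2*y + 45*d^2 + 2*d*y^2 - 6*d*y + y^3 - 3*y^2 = (-3*d + y)*(5*d + y)*(y - 3)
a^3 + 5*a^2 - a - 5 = (a - 1)*(a + 1)*(a + 5)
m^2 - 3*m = m*(m - 3)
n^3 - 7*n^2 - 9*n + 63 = (n - 7)*(n - 3)*(n + 3)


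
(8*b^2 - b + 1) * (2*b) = 16*b^3 - 2*b^2 + 2*b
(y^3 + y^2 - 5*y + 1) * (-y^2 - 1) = -y^5 - y^4 + 4*y^3 - 2*y^2 + 5*y - 1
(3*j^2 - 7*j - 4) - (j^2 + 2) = 2*j^2 - 7*j - 6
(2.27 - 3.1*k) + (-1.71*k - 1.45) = 0.82 - 4.81*k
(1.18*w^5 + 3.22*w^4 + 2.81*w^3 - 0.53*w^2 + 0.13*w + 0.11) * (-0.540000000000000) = -0.6372*w^5 - 1.7388*w^4 - 1.5174*w^3 + 0.2862*w^2 - 0.0702*w - 0.0594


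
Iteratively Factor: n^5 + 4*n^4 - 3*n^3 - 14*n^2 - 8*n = (n + 1)*(n^4 + 3*n^3 - 6*n^2 - 8*n) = (n - 2)*(n + 1)*(n^3 + 5*n^2 + 4*n) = (n - 2)*(n + 1)*(n + 4)*(n^2 + n) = n*(n - 2)*(n + 1)*(n + 4)*(n + 1)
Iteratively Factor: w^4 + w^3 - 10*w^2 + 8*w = (w - 1)*(w^3 + 2*w^2 - 8*w) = (w - 1)*(w + 4)*(w^2 - 2*w) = (w - 2)*(w - 1)*(w + 4)*(w)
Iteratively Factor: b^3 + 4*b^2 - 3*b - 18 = (b + 3)*(b^2 + b - 6) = (b - 2)*(b + 3)*(b + 3)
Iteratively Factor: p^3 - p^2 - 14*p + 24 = (p - 2)*(p^2 + p - 12) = (p - 3)*(p - 2)*(p + 4)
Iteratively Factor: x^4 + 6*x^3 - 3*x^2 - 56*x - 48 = (x + 1)*(x^3 + 5*x^2 - 8*x - 48) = (x + 1)*(x + 4)*(x^2 + x - 12) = (x - 3)*(x + 1)*(x + 4)*(x + 4)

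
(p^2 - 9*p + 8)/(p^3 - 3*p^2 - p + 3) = (p - 8)/(p^2 - 2*p - 3)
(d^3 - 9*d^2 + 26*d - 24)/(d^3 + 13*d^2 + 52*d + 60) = (d^3 - 9*d^2 + 26*d - 24)/(d^3 + 13*d^2 + 52*d + 60)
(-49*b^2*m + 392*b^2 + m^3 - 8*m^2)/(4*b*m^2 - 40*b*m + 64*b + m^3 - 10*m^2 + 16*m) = (-49*b^2 + m^2)/(4*b*m - 8*b + m^2 - 2*m)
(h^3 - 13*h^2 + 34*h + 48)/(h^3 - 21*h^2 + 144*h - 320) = (h^2 - 5*h - 6)/(h^2 - 13*h + 40)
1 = 1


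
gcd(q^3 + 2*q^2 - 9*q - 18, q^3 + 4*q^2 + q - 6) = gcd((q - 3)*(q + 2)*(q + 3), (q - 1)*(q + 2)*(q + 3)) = q^2 + 5*q + 6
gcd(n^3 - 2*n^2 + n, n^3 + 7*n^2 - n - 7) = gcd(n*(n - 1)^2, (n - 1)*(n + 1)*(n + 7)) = n - 1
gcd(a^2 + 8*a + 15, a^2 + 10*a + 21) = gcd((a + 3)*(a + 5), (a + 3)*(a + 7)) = a + 3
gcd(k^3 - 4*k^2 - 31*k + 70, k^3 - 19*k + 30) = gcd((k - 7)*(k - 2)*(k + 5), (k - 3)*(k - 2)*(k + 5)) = k^2 + 3*k - 10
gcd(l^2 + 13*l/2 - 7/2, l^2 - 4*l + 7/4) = l - 1/2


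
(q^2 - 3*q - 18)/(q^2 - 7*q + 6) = (q + 3)/(q - 1)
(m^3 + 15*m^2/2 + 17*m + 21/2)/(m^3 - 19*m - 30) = (2*m^2 + 9*m + 7)/(2*(m^2 - 3*m - 10))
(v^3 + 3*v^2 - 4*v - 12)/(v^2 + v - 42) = (v^3 + 3*v^2 - 4*v - 12)/(v^2 + v - 42)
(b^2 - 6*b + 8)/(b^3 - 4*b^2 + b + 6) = (b - 4)/(b^2 - 2*b - 3)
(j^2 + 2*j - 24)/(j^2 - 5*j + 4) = (j + 6)/(j - 1)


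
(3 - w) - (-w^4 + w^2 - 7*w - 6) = w^4 - w^2 + 6*w + 9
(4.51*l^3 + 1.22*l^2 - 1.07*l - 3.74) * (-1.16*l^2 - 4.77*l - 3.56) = -5.2316*l^5 - 22.9279*l^4 - 20.6338*l^3 + 5.0991*l^2 + 21.649*l + 13.3144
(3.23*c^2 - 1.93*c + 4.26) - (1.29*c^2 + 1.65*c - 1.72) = 1.94*c^2 - 3.58*c + 5.98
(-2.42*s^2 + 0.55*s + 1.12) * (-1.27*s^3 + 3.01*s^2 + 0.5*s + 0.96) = 3.0734*s^5 - 7.9827*s^4 - 0.9769*s^3 + 1.323*s^2 + 1.088*s + 1.0752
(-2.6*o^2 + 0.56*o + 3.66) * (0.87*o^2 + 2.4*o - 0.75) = -2.262*o^4 - 5.7528*o^3 + 6.4782*o^2 + 8.364*o - 2.745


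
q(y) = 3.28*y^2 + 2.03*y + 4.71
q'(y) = 6.56*y + 2.03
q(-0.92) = 5.62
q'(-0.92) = -4.01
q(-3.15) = 30.86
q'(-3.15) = -18.63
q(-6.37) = 124.87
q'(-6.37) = -39.76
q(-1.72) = 10.92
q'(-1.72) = -9.25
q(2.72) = 34.50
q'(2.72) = 19.87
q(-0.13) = 4.50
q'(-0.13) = 1.18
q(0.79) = 8.36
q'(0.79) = 7.21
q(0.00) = 4.71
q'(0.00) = 2.03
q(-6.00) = 110.61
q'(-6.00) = -37.33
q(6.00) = 134.97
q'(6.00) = 41.39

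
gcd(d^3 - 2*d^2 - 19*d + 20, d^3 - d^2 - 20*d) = d^2 - d - 20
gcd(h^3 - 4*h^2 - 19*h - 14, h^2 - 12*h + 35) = h - 7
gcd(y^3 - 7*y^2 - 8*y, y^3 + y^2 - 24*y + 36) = 1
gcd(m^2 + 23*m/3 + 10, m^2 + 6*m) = m + 6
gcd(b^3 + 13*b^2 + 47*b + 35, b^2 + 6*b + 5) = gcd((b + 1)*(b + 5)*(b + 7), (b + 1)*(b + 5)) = b^2 + 6*b + 5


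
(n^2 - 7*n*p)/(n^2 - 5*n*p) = (n - 7*p)/(n - 5*p)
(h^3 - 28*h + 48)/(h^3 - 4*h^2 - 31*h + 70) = (h^2 + 2*h - 24)/(h^2 - 2*h - 35)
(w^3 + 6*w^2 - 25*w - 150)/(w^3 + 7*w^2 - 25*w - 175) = (w + 6)/(w + 7)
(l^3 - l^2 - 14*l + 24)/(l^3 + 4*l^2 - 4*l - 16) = (l - 3)/(l + 2)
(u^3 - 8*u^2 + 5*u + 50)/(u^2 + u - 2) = (u^2 - 10*u + 25)/(u - 1)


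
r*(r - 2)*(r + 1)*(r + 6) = r^4 + 5*r^3 - 8*r^2 - 12*r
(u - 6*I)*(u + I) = u^2 - 5*I*u + 6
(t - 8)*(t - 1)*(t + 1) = t^3 - 8*t^2 - t + 8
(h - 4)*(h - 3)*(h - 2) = h^3 - 9*h^2 + 26*h - 24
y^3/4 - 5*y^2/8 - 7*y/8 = y*(y/4 + 1/4)*(y - 7/2)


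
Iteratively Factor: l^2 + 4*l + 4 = (l + 2)*(l + 2)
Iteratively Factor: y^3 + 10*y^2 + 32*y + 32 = (y + 2)*(y^2 + 8*y + 16) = (y + 2)*(y + 4)*(y + 4)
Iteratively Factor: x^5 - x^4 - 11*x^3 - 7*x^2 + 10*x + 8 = (x + 1)*(x^4 - 2*x^3 - 9*x^2 + 2*x + 8) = (x + 1)^2*(x^3 - 3*x^2 - 6*x + 8) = (x - 1)*(x + 1)^2*(x^2 - 2*x - 8) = (x - 4)*(x - 1)*(x + 1)^2*(x + 2)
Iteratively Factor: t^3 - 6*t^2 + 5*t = (t - 1)*(t^2 - 5*t) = (t - 5)*(t - 1)*(t)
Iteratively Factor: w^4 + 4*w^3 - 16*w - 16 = (w - 2)*(w^3 + 6*w^2 + 12*w + 8) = (w - 2)*(w + 2)*(w^2 + 4*w + 4) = (w - 2)*(w + 2)^2*(w + 2)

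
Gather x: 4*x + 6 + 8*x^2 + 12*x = 8*x^2 + 16*x + 6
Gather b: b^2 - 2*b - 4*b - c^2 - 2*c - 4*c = b^2 - 6*b - c^2 - 6*c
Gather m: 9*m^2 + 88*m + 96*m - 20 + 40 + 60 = 9*m^2 + 184*m + 80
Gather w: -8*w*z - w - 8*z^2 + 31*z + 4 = w*(-8*z - 1) - 8*z^2 + 31*z + 4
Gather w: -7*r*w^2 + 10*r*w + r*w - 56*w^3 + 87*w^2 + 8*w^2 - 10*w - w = -56*w^3 + w^2*(95 - 7*r) + w*(11*r - 11)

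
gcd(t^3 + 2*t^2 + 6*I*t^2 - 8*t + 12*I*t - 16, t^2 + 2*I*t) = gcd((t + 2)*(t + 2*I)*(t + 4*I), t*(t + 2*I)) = t + 2*I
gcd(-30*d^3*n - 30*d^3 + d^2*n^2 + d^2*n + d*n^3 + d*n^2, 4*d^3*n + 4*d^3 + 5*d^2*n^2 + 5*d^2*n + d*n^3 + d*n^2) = d*n + d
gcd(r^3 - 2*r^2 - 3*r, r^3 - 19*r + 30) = r - 3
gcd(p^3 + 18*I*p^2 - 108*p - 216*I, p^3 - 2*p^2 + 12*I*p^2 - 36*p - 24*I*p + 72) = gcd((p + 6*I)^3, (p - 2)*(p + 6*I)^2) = p^2 + 12*I*p - 36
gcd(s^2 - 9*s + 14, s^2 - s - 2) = s - 2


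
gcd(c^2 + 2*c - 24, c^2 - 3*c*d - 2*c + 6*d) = 1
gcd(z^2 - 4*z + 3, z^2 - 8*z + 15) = z - 3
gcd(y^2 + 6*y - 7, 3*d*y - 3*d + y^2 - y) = y - 1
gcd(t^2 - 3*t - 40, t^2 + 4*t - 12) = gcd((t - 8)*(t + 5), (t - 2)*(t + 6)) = 1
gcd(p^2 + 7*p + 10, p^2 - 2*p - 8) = p + 2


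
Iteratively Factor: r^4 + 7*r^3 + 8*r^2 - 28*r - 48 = (r + 4)*(r^3 + 3*r^2 - 4*r - 12) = (r - 2)*(r + 4)*(r^2 + 5*r + 6) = (r - 2)*(r + 3)*(r + 4)*(r + 2)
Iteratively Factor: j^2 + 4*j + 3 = (j + 3)*(j + 1)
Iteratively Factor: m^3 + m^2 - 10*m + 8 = (m + 4)*(m^2 - 3*m + 2) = (m - 2)*(m + 4)*(m - 1)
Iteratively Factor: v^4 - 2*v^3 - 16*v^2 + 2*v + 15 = (v - 5)*(v^3 + 3*v^2 - v - 3) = (v - 5)*(v + 1)*(v^2 + 2*v - 3) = (v - 5)*(v + 1)*(v + 3)*(v - 1)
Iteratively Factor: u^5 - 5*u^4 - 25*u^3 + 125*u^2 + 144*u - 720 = (u - 4)*(u^4 - u^3 - 29*u^2 + 9*u + 180) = (u - 4)*(u - 3)*(u^3 + 2*u^2 - 23*u - 60) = (u - 4)*(u - 3)*(u + 4)*(u^2 - 2*u - 15) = (u - 5)*(u - 4)*(u - 3)*(u + 4)*(u + 3)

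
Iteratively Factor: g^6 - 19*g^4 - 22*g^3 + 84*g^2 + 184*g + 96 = (g - 3)*(g^5 + 3*g^4 - 10*g^3 - 52*g^2 - 72*g - 32) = (g - 4)*(g - 3)*(g^4 + 7*g^3 + 18*g^2 + 20*g + 8) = (g - 4)*(g - 3)*(g + 2)*(g^3 + 5*g^2 + 8*g + 4) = (g - 4)*(g - 3)*(g + 2)^2*(g^2 + 3*g + 2) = (g - 4)*(g - 3)*(g + 1)*(g + 2)^2*(g + 2)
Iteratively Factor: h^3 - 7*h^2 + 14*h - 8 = (h - 2)*(h^2 - 5*h + 4) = (h - 4)*(h - 2)*(h - 1)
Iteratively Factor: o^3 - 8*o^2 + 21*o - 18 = (o - 3)*(o^2 - 5*o + 6) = (o - 3)^2*(o - 2)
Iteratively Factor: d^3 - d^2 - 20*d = (d + 4)*(d^2 - 5*d) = (d - 5)*(d + 4)*(d)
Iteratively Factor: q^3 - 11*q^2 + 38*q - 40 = (q - 4)*(q^2 - 7*q + 10) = (q - 5)*(q - 4)*(q - 2)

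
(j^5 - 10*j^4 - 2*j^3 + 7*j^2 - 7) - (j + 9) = j^5 - 10*j^4 - 2*j^3 + 7*j^2 - j - 16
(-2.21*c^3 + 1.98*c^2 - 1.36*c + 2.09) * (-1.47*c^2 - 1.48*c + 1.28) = 3.2487*c^5 + 0.3602*c^4 - 3.76*c^3 + 1.4749*c^2 - 4.834*c + 2.6752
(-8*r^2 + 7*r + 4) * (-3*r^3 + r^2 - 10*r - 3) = 24*r^5 - 29*r^4 + 75*r^3 - 42*r^2 - 61*r - 12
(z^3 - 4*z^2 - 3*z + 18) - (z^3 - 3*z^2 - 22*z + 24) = -z^2 + 19*z - 6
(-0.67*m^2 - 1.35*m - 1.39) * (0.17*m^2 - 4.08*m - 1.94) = -0.1139*m^4 + 2.5041*m^3 + 6.5715*m^2 + 8.2902*m + 2.6966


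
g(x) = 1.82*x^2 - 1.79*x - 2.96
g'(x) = 3.64*x - 1.79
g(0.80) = -3.23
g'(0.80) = 1.12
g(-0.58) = -1.31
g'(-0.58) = -3.90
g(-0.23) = -2.45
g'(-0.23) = -2.63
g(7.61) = 88.82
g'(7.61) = 25.91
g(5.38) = 40.09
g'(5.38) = 17.79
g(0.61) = -3.37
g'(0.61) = 0.43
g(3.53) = 13.40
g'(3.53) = 11.06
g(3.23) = 10.25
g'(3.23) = 9.97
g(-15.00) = 433.39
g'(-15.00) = -56.39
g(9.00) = 128.35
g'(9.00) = 30.97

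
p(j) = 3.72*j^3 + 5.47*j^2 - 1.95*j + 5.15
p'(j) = 11.16*j^2 + 10.94*j - 1.95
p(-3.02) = -41.53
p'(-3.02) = 66.79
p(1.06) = 13.66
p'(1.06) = 22.19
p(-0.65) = 7.71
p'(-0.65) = -4.35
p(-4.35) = -189.07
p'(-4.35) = 161.64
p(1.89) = 46.12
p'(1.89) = 58.59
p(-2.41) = -10.45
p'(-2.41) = 36.50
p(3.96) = 314.22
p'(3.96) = 216.38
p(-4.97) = -306.72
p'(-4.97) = 219.34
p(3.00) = 148.97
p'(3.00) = 131.31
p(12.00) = 7197.59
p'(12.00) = 1736.37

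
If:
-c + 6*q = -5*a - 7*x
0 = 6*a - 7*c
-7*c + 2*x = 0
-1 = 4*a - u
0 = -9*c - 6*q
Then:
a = 0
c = 0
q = 0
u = 1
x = 0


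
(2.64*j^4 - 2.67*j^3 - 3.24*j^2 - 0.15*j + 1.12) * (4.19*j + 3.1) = 11.0616*j^5 - 3.0033*j^4 - 21.8526*j^3 - 10.6725*j^2 + 4.2278*j + 3.472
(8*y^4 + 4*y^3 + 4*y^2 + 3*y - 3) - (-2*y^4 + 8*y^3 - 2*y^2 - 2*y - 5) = 10*y^4 - 4*y^3 + 6*y^2 + 5*y + 2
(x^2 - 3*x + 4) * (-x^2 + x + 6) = -x^4 + 4*x^3 - x^2 - 14*x + 24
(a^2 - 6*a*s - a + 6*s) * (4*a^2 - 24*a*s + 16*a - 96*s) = 4*a^4 - 48*a^3*s + 12*a^3 + 144*a^2*s^2 - 144*a^2*s - 16*a^2 + 432*a*s^2 + 192*a*s - 576*s^2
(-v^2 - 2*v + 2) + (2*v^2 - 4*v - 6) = v^2 - 6*v - 4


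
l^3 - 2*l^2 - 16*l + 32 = (l - 4)*(l - 2)*(l + 4)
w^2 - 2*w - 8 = (w - 4)*(w + 2)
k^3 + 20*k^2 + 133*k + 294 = (k + 6)*(k + 7)^2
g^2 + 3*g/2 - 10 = (g - 5/2)*(g + 4)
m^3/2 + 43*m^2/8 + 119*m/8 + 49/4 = (m/2 + 1)*(m + 7/4)*(m + 7)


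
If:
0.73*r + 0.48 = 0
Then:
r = -0.66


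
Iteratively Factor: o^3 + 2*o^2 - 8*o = (o + 4)*(o^2 - 2*o) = (o - 2)*(o + 4)*(o)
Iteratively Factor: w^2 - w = (w)*(w - 1)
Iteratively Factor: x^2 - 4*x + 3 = (x - 3)*(x - 1)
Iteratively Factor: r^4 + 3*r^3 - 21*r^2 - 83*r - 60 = (r + 1)*(r^3 + 2*r^2 - 23*r - 60) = (r + 1)*(r + 3)*(r^2 - r - 20) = (r + 1)*(r + 3)*(r + 4)*(r - 5)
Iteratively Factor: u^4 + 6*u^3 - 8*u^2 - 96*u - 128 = (u + 4)*(u^3 + 2*u^2 - 16*u - 32) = (u - 4)*(u + 4)*(u^2 + 6*u + 8) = (u - 4)*(u + 4)^2*(u + 2)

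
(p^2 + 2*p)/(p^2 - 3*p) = (p + 2)/(p - 3)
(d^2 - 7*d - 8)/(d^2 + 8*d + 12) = (d^2 - 7*d - 8)/(d^2 + 8*d + 12)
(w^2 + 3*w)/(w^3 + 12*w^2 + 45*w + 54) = w/(w^2 + 9*w + 18)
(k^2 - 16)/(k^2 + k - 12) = (k - 4)/(k - 3)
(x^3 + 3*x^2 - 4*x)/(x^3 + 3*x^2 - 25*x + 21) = x*(x + 4)/(x^2 + 4*x - 21)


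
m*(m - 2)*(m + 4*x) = m^3 + 4*m^2*x - 2*m^2 - 8*m*x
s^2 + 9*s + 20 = (s + 4)*(s + 5)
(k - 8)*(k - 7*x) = k^2 - 7*k*x - 8*k + 56*x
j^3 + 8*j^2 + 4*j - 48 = (j - 2)*(j + 4)*(j + 6)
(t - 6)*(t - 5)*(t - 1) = t^3 - 12*t^2 + 41*t - 30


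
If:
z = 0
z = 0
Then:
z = 0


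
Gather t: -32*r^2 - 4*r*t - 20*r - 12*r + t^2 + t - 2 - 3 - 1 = -32*r^2 - 32*r + t^2 + t*(1 - 4*r) - 6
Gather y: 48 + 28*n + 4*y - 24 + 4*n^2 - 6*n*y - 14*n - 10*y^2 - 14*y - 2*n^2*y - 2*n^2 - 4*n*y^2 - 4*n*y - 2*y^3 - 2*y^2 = 2*n^2 + 14*n - 2*y^3 + y^2*(-4*n - 12) + y*(-2*n^2 - 10*n - 10) + 24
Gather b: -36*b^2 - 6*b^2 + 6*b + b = -42*b^2 + 7*b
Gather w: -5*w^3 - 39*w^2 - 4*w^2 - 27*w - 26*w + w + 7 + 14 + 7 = -5*w^3 - 43*w^2 - 52*w + 28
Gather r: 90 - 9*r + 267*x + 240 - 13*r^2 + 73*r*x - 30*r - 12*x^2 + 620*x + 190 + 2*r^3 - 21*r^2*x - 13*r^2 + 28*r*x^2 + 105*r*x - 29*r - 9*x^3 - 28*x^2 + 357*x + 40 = 2*r^3 + r^2*(-21*x - 26) + r*(28*x^2 + 178*x - 68) - 9*x^3 - 40*x^2 + 1244*x + 560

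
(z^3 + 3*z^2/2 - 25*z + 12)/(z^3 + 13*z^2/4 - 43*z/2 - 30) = 2*(2*z - 1)/(4*z + 5)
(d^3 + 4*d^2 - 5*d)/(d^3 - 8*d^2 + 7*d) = (d + 5)/(d - 7)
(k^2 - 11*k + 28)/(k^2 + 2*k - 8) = (k^2 - 11*k + 28)/(k^2 + 2*k - 8)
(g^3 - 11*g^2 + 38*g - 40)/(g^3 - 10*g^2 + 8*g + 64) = (g^2 - 7*g + 10)/(g^2 - 6*g - 16)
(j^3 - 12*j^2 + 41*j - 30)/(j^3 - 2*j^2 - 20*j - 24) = (j^2 - 6*j + 5)/(j^2 + 4*j + 4)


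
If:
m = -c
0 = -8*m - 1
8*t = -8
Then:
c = 1/8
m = -1/8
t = -1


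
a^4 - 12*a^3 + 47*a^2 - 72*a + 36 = (a - 6)*(a - 3)*(a - 2)*(a - 1)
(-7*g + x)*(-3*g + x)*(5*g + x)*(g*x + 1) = 105*g^4*x - 29*g^3*x^2 + 105*g^3 - 5*g^2*x^3 - 29*g^2*x + g*x^4 - 5*g*x^2 + x^3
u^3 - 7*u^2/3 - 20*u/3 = u*(u - 4)*(u + 5/3)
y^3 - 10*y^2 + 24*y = y*(y - 6)*(y - 4)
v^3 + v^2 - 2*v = v*(v - 1)*(v + 2)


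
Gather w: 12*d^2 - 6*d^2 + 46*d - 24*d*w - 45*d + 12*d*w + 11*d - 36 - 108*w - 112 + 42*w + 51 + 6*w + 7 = 6*d^2 + 12*d + w*(-12*d - 60) - 90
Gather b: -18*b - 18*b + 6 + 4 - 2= 8 - 36*b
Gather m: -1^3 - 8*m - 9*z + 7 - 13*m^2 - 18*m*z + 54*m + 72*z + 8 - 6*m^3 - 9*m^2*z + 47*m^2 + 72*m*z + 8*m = -6*m^3 + m^2*(34 - 9*z) + m*(54*z + 54) + 63*z + 14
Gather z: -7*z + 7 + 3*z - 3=4 - 4*z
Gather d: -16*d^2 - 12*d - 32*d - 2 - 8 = -16*d^2 - 44*d - 10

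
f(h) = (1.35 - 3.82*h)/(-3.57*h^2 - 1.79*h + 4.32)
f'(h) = (1.35 - 3.82*h)*(7.14*h + 1.79)/(-3.57*h^2 - 1.79*h + 4.32)^2 - 3.82/(-3.57*h^2 - 1.79*h + 4.32)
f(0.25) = 0.11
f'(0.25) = -0.94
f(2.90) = 0.31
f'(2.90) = -0.11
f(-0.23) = 0.49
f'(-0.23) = -0.82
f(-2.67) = -0.71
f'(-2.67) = -0.51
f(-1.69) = -2.74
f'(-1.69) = -8.53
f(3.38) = 0.27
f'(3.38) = -0.08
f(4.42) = 0.21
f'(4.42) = -0.04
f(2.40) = 0.38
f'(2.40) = -0.16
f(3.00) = 0.30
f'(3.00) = -0.10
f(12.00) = 0.08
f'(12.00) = -0.01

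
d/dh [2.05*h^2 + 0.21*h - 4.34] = 4.1*h + 0.21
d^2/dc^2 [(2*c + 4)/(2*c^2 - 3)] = 8*(8*c^2*(c + 2) - (3*c + 2)*(2*c^2 - 3))/(2*c^2 - 3)^3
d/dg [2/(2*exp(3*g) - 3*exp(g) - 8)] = (6 - 12*exp(2*g))*exp(g)/(-2*exp(3*g) + 3*exp(g) + 8)^2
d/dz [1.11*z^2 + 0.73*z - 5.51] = 2.22*z + 0.73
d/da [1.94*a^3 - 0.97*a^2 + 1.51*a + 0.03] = 5.82*a^2 - 1.94*a + 1.51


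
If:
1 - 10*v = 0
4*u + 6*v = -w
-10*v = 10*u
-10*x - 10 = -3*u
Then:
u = -1/10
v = 1/10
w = -1/5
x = -103/100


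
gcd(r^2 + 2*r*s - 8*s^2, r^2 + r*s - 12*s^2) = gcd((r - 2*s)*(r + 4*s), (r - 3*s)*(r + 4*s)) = r + 4*s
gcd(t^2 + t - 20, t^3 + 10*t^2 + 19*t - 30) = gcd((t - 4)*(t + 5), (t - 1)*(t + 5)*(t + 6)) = t + 5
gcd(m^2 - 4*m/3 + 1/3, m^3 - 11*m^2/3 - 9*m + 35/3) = m - 1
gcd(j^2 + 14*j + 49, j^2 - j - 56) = j + 7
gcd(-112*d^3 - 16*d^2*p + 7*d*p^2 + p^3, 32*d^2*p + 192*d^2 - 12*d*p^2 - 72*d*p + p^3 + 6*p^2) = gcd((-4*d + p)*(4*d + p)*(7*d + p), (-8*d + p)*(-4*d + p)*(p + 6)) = -4*d + p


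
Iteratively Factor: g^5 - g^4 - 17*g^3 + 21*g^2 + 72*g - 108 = (g + 3)*(g^4 - 4*g^3 - 5*g^2 + 36*g - 36) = (g + 3)^2*(g^3 - 7*g^2 + 16*g - 12) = (g - 2)*(g + 3)^2*(g^2 - 5*g + 6) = (g - 2)^2*(g + 3)^2*(g - 3)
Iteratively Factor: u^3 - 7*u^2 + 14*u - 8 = (u - 1)*(u^2 - 6*u + 8) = (u - 4)*(u - 1)*(u - 2)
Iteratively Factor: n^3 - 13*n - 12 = (n + 1)*(n^2 - n - 12) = (n + 1)*(n + 3)*(n - 4)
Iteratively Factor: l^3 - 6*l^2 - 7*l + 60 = (l + 3)*(l^2 - 9*l + 20) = (l - 4)*(l + 3)*(l - 5)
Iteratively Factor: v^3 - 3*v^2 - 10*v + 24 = (v - 2)*(v^2 - v - 12) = (v - 4)*(v - 2)*(v + 3)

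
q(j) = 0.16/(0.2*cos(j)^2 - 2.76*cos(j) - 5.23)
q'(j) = 0.16*(0.4*sin(j)*cos(j) - 2.76*sin(j))/(0.2*cos(j)^2 - 2.76*cos(j) - 5.23)^2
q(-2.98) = -0.07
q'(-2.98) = 0.02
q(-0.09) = -0.02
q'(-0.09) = 0.00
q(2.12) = -0.04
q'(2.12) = -0.03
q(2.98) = -0.07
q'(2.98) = -0.02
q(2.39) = -0.05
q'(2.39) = -0.03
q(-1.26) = -0.03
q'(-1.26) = 0.01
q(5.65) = -0.02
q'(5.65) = 0.00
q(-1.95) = -0.04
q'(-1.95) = 0.02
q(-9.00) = -0.06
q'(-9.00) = 0.03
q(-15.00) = -0.05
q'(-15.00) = 0.04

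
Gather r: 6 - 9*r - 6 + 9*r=0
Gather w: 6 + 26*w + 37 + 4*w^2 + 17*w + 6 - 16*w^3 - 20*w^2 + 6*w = -16*w^3 - 16*w^2 + 49*w + 49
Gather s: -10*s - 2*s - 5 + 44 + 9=48 - 12*s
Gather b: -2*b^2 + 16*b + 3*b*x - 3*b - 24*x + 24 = -2*b^2 + b*(3*x + 13) - 24*x + 24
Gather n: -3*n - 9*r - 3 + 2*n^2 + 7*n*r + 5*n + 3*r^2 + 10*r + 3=2*n^2 + n*(7*r + 2) + 3*r^2 + r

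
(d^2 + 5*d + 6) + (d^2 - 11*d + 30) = 2*d^2 - 6*d + 36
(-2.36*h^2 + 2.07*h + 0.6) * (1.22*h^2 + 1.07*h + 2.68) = -2.8792*h^4 + 0.000199999999999978*h^3 - 3.3779*h^2 + 6.1896*h + 1.608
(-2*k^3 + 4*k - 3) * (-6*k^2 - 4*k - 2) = 12*k^5 + 8*k^4 - 20*k^3 + 2*k^2 + 4*k + 6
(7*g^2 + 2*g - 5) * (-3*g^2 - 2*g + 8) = -21*g^4 - 20*g^3 + 67*g^2 + 26*g - 40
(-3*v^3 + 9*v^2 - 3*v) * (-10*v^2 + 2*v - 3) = 30*v^5 - 96*v^4 + 57*v^3 - 33*v^2 + 9*v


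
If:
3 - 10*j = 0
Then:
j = 3/10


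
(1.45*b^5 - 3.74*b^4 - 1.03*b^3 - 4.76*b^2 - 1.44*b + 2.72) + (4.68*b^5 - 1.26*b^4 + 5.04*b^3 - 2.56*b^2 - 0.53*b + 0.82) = 6.13*b^5 - 5.0*b^4 + 4.01*b^3 - 7.32*b^2 - 1.97*b + 3.54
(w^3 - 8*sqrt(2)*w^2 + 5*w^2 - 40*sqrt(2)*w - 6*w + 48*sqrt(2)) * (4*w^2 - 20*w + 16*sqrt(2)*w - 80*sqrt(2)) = 4*w^5 - 16*sqrt(2)*w^4 - 380*w^3 + 120*w^2 + 496*sqrt(2)*w^2 - 480*sqrt(2)*w + 7936*w - 7680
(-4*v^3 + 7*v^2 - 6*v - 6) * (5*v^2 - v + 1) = -20*v^5 + 39*v^4 - 41*v^3 - 17*v^2 - 6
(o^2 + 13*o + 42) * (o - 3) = o^3 + 10*o^2 + 3*o - 126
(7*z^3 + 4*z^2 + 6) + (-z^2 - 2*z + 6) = 7*z^3 + 3*z^2 - 2*z + 12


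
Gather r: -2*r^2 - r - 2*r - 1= -2*r^2 - 3*r - 1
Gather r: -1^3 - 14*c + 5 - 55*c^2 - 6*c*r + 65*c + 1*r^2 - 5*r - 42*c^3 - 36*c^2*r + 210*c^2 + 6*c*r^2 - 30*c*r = -42*c^3 + 155*c^2 + 51*c + r^2*(6*c + 1) + r*(-36*c^2 - 36*c - 5) + 4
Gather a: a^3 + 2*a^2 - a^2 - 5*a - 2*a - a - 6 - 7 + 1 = a^3 + a^2 - 8*a - 12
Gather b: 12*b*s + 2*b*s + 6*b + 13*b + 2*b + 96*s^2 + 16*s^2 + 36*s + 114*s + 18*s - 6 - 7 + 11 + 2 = b*(14*s + 21) + 112*s^2 + 168*s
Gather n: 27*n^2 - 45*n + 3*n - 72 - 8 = 27*n^2 - 42*n - 80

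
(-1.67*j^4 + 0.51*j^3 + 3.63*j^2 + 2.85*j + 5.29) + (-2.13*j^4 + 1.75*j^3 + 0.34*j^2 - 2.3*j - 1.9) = -3.8*j^4 + 2.26*j^3 + 3.97*j^2 + 0.55*j + 3.39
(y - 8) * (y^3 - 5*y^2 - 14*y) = y^4 - 13*y^3 + 26*y^2 + 112*y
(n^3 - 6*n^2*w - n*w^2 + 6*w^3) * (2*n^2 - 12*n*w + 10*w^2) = 2*n^5 - 24*n^4*w + 80*n^3*w^2 - 36*n^2*w^3 - 82*n*w^4 + 60*w^5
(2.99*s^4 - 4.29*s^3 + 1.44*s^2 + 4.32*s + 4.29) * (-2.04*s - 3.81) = -6.0996*s^5 - 2.6403*s^4 + 13.4073*s^3 - 14.2992*s^2 - 25.2108*s - 16.3449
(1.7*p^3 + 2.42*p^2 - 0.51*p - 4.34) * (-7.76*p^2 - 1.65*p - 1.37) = -13.192*p^5 - 21.5842*p^4 - 2.3644*p^3 + 31.2045*p^2 + 7.8597*p + 5.9458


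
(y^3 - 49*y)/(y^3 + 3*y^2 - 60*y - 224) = y*(y - 7)/(y^2 - 4*y - 32)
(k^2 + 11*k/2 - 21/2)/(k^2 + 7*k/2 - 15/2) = (k + 7)/(k + 5)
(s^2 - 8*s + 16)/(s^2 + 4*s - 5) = (s^2 - 8*s + 16)/(s^2 + 4*s - 5)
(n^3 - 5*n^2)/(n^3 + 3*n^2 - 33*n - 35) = n^2/(n^2 + 8*n + 7)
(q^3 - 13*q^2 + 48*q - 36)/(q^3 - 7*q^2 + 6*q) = (q - 6)/q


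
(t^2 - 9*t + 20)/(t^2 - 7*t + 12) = (t - 5)/(t - 3)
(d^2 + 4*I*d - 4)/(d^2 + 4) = (d + 2*I)/(d - 2*I)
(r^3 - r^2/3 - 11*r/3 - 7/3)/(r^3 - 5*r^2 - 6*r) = (3*r^2 - 4*r - 7)/(3*r*(r - 6))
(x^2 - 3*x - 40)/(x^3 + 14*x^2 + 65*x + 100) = (x - 8)/(x^2 + 9*x + 20)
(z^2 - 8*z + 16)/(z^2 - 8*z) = (z^2 - 8*z + 16)/(z*(z - 8))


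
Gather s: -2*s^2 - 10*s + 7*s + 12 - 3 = -2*s^2 - 3*s + 9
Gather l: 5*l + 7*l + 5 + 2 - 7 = 12*l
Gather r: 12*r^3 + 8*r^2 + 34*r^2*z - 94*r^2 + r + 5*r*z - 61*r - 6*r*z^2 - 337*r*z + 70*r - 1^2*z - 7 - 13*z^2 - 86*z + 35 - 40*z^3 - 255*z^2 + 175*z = 12*r^3 + r^2*(34*z - 86) + r*(-6*z^2 - 332*z + 10) - 40*z^3 - 268*z^2 + 88*z + 28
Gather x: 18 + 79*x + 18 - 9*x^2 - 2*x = -9*x^2 + 77*x + 36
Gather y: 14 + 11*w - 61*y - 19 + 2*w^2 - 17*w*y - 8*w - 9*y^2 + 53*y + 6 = 2*w^2 + 3*w - 9*y^2 + y*(-17*w - 8) + 1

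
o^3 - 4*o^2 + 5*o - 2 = (o - 2)*(o - 1)^2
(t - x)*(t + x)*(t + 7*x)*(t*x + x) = t^4*x + 7*t^3*x^2 + t^3*x - t^2*x^3 + 7*t^2*x^2 - 7*t*x^4 - t*x^3 - 7*x^4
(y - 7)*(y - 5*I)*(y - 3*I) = y^3 - 7*y^2 - 8*I*y^2 - 15*y + 56*I*y + 105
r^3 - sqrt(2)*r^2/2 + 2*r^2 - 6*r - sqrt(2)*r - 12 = (r + 2)*(r - 2*sqrt(2))*(r + 3*sqrt(2)/2)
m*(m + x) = m^2 + m*x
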